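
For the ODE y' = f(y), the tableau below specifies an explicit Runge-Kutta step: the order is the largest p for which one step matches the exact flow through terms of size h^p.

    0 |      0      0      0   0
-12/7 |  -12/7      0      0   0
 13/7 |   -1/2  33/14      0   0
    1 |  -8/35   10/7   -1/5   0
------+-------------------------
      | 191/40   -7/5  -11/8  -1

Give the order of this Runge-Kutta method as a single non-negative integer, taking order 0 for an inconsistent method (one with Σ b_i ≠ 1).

1

b = (191/40, -7/5, -11/8, -1)
c = (0, -12/7, 13/7, 1)
Ac = (0, 0, -198/49, -691/245)
Σ b_i: 191/40·1 + (-7/5)·1 + (-11/8)·1 + (-1)·1 = 1 ✓
b·c: (-7/5)·(-12/7) + (-11/8)·13/7 + (-1)·1 = -323/280 ≠ 1/2 ⇒ order 1.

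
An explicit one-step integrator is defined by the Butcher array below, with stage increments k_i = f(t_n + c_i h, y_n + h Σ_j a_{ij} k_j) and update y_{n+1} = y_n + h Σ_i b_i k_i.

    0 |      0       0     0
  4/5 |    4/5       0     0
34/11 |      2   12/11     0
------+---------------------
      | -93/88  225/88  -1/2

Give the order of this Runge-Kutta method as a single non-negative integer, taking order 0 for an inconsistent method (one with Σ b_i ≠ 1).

2

b = (-93/88, 225/88, -1/2)
c = (0, 4/5, 34/11)
Ac = (0, 0, 48/55)
Σ b_i: (-93/88)·1 + 225/88·1 + (-1/2)·1 = 1 ✓
b·c: 225/88·4/5 + (-1/2)·34/11 = 1/2 ✓
b·c²: 225/88·16/25 + (-1/2)·1156/121 = -380/121 ≠ 1/3 ⇒ order 2.
b·Ac: (-1/2)·48/55 = -24/55 ≠ 1/6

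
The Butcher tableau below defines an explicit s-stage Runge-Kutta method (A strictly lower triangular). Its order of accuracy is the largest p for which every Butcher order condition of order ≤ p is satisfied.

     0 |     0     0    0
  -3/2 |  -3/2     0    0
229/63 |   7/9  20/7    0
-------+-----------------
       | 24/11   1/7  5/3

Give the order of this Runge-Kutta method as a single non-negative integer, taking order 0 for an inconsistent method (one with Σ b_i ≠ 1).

0

b = (24/11, 1/7, 5/3)
c = (0, -3/2, 229/63)
Ac = (0, 0, -30/7)
Σ b_i: 24/11·1 + 1/7·1 + 5/3·1 = 922/231 ≠ 1 ⇒ order 0.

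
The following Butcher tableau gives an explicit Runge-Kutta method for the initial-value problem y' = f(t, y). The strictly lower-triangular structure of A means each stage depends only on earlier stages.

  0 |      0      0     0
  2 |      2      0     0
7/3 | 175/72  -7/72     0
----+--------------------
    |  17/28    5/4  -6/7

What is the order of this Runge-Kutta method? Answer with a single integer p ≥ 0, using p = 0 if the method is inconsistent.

3

b = (17/28, 5/4, -6/7)
c = (0, 2, 7/3)
Ac = (0, 0, -7/36)
Σ b_i: 17/28·1 + 5/4·1 + (-6/7)·1 = 1 ✓
b·c: 5/4·2 + (-6/7)·7/3 = 1/2 ✓
b·c²: 5/4·4 + (-6/7)·49/9 = 1/3 ✓
b·Ac: (-6/7)·(-7/36) = 1/6 ✓; 3 stages ⇒ order 3.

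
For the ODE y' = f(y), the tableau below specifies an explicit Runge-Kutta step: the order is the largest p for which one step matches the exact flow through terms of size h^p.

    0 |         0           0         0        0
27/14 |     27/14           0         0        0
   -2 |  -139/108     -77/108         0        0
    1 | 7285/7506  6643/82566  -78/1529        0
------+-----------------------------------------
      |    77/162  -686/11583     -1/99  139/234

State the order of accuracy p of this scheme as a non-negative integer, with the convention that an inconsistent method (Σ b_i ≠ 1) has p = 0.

b = (77/162, -686/11583, -1/99, 139/234)
c = (0, 27/14, -2, 1)
Ac = (0, 0, -11/8, 143/556)
Σ b_i: 77/162·1 + (-686/11583)·1 + (-1/99)·1 + 139/234·1 = 1 ✓
b·c: (-686/11583)·27/14 + (-1/99)·(-2) + 139/234·1 = 1/2 ✓
b·c²: (-686/11583)·729/196 + (-1/99)·4 + 139/234·1 = 1/3 ✓
b·Ac: (-1/99)·(-11/8) + 139/234·143/556 = 1/6 ✓
b·c³: (-686/11583)·19683/2744 + (-1/99)·(-8) + 139/234·1 = 1/4 ✓
b·(c∘Ac): (-1/99)·11/4 + 139/234·143/556 = 1/8 ✓
b·Ac²: (-1/99)·(-297/112) + 139/234·741/7784 = 1/12 ✓
b·A²c: 139/234·39/556 = 1/24 ✓; 4 stages ⇒ order 4.

4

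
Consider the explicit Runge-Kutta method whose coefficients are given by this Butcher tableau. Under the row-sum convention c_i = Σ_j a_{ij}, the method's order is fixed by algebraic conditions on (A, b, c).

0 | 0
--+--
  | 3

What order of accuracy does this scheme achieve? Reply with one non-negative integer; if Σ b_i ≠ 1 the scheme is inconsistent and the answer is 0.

0

b = (3)
c = (0)
Σ b_i: 3·1 = 3 ≠ 1 ⇒ order 0.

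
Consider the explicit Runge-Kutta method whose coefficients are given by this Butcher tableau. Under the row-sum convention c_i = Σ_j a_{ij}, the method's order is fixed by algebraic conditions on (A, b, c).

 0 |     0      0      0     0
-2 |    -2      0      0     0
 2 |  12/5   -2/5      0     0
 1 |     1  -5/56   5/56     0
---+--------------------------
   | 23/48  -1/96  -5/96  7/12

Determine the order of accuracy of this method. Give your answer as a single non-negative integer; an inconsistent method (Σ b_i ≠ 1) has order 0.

b = (23/48, -1/96, -5/96, 7/12)
c = (0, -2, 2, 1)
Ac = (0, 0, 4/5, 5/14)
Σ b_i: 23/48·1 + (-1/96)·1 + (-5/96)·1 + 7/12·1 = 1 ✓
b·c: (-1/96)·(-2) + (-5/96)·2 + 7/12·1 = 1/2 ✓
b·c²: (-1/96)·4 + (-5/96)·4 + 7/12·1 = 1/3 ✓
b·Ac: (-5/96)·4/5 + 7/12·5/14 = 1/6 ✓
b·c³: (-1/96)·(-8) + (-5/96)·8 + 7/12·1 = 1/4 ✓
b·(c∘Ac): (-5/96)·8/5 + 7/12·5/14 = 1/8 ✓
b·Ac²: (-5/96)·(-8/5) = 1/12 ✓
b·A²c: 7/12·1/14 = 1/24 ✓; 4 stages ⇒ order 4.

4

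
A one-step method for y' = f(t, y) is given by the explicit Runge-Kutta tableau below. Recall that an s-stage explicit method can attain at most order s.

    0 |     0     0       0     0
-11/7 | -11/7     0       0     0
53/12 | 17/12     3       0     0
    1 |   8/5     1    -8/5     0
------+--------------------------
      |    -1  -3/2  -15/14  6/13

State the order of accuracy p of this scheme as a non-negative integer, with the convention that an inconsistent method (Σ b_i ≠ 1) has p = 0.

b = (-1, -3/2, -15/14, 6/13)
c = (0, -11/7, 53/12, 1)
Ac = (0, 0, -33/7, -907/105)
Σ b_i: (-1)·1 + (-3/2)·1 + (-15/14)·1 + 6/13·1 = -283/91 ≠ 1 ⇒ order 0.

0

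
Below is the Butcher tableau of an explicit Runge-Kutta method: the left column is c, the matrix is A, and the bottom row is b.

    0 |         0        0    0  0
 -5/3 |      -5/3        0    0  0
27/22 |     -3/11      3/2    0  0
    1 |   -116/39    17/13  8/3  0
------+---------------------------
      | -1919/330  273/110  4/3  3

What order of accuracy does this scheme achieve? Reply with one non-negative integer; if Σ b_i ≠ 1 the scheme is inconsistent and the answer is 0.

2

b = (-1919/330, 273/110, 4/3, 3)
c = (0, -5/3, 27/22, 1)
Ac = (0, 0, -5/2, 469/429)
Σ b_i: (-1919/330)·1 + 273/110·1 + 4/3·1 + 3·1 = 1 ✓
b·c: 273/110·(-5/3) + 4/3·27/22 + 3·1 = 1/2 ✓
b·c²: 273/110·25/9 + 4/3·729/484 + 3·1 = 8641/726 ≠ 1/3 ⇒ order 2.
b·Ac: 4/3·(-5/2) + 3·469/429 = -23/429 ≠ 1/6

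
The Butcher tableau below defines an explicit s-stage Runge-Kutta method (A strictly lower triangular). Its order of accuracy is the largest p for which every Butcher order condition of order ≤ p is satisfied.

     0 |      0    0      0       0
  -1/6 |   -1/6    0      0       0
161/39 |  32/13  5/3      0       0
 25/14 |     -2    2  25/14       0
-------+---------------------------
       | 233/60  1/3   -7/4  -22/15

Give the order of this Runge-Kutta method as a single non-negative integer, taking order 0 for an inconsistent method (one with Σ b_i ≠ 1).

b = (233/60, 1/3, -7/4, -22/15)
c = (0, -1/6, 161/39, 25/14)
Ac = (0, 0, -5/18, 183/26)
Σ b_i: 233/60·1 + 1/3·1 + (-7/4)·1 + (-22/15)·1 = 1 ✓
b·c: 1/3·(-1/6) + (-7/4)·161/39 + (-22/15)·25/14 = -32429/3276 ≠ 1/2 ⇒ order 1.

1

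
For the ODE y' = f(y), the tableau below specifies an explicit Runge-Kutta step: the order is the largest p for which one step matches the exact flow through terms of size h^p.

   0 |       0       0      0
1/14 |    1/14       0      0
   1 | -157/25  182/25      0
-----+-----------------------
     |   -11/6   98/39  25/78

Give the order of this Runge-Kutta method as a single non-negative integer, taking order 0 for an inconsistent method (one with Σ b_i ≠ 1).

b = (-11/6, 98/39, 25/78)
c = (0, 1/14, 1)
Ac = (0, 0, 13/25)
Σ b_i: (-11/6)·1 + 98/39·1 + 25/78·1 = 1 ✓
b·c: 98/39·1/14 + 25/78·1 = 1/2 ✓
b·c²: 98/39·1/196 + 25/78·1 = 1/3 ✓
b·Ac: 25/78·13/25 = 1/6 ✓; 3 stages ⇒ order 3.

3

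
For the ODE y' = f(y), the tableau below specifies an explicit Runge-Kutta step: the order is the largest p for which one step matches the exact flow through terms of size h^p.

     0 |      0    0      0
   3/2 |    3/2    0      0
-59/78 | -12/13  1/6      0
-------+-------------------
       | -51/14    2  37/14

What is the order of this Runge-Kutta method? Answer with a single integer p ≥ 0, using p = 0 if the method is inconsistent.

b = (-51/14, 2, 37/14)
c = (0, 3/2, -59/78)
Ac = (0, 0, 1/4)
Σ b_i: (-51/14)·1 + 2·1 + 37/14·1 = 1 ✓
b·c: 2·3/2 + 37/14·(-59/78) = 1093/1092 ≠ 1/2 ⇒ order 1.

1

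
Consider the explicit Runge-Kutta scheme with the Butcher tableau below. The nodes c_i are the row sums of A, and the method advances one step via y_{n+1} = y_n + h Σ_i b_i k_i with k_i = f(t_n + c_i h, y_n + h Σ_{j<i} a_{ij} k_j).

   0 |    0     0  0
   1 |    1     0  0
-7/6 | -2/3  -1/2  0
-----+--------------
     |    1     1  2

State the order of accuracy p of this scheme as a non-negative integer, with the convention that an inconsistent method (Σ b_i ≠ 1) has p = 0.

0

b = (1, 1, 2)
c = (0, 1, -7/6)
Ac = (0, 0, -1/2)
Σ b_i: 1·1 + 1·1 + 2·1 = 4 ≠ 1 ⇒ order 0.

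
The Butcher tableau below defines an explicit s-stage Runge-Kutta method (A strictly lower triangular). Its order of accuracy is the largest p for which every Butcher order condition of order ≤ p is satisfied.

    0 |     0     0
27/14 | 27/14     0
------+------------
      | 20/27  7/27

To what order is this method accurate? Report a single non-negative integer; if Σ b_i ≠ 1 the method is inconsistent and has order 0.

b = (20/27, 7/27)
c = (0, 27/14)
Σ b_i: 20/27·1 + 7/27·1 = 1 ✓
b·c: 7/27·27/14 = 1/2 ✓; 2 stages ⇒ order 2.

2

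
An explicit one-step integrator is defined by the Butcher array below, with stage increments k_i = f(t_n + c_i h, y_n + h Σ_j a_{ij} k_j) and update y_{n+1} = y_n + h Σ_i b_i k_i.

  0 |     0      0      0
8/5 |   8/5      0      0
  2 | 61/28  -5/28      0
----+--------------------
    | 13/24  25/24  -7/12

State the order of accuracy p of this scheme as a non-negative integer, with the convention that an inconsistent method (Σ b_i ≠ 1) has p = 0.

3

b = (13/24, 25/24, -7/12)
c = (0, 8/5, 2)
Ac = (0, 0, -2/7)
Σ b_i: 13/24·1 + 25/24·1 + (-7/12)·1 = 1 ✓
b·c: 25/24·8/5 + (-7/12)·2 = 1/2 ✓
b·c²: 25/24·64/25 + (-7/12)·4 = 1/3 ✓
b·Ac: (-7/12)·(-2/7) = 1/6 ✓; 3 stages ⇒ order 3.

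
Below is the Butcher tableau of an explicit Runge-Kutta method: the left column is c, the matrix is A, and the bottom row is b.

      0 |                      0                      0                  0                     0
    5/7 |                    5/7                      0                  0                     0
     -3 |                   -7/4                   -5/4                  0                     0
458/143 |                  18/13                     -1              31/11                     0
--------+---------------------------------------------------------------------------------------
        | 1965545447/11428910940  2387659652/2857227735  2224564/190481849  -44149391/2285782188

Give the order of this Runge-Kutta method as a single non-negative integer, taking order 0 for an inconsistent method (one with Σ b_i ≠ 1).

b = (1965545447/11428910940, 2387659652/2857227735, 2224564/190481849, -44149391/2285782188)
c = (0, 5/7, -3, 458/143)
Ac = (0, 0, -25/28, -706/77)
Σ b_i: 1965545447/11428910940·1 + 2387659652/2857227735·1 + 2224564/190481849·1 + (-44149391/2285782188)·1 = 1 ✓
b·c: 2387659652/2857227735·5/7 + 2224564/190481849·(-3) + (-44149391/2285782188)·458/143 = 1/2 ✓
b·c²: 2387659652/2857227735·25/49 + 2224564/190481849·9 + (-44149391/2285782188)·209764/20449 = 1/3 ✓
b·Ac: 2224564/190481849·(-25/28) + (-44149391/2285782188)·(-706/77) = 1/6 ✓
b·c³: 2387659652/2857227735·125/343 + 2224564/190481849·(-27) + (-44149391/2285782188)·96071912/2924207 = -123050625366/190672330849 ≠ 1/4 ⇒ order 3.
b·(c∘Ac): 2224564/190481849·75/28 + (-44149391/2285782188)·(-323348/11011) = 2393983804/4000118829 ≠ 1/8
b·Ac²: 2224564/190481849·(-125/196) + (-44149391/2285782188)·13396/539 = -278572156/571445547 ≠ 1/12
b·A²c: (-44149391/2285782188)·(-775/308) = 3110525275/64001901264 ≠ 1/24

3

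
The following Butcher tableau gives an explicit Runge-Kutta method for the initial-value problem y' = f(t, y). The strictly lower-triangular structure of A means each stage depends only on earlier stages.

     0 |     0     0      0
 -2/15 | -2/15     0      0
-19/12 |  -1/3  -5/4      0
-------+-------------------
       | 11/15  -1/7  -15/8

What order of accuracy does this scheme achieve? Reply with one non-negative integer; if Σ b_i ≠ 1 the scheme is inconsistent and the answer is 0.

b = (11/15, -1/7, -15/8)
c = (0, -2/15, -19/12)
Ac = (0, 0, 1/6)
Σ b_i: 11/15·1 + (-1/7)·1 + (-15/8)·1 = -1079/840 ≠ 1 ⇒ order 0.

0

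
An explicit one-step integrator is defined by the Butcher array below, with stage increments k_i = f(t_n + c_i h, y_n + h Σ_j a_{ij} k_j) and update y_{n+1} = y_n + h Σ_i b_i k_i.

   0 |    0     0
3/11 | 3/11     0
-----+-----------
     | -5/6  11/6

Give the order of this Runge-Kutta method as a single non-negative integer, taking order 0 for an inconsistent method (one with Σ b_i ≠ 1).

b = (-5/6, 11/6)
c = (0, 3/11)
Σ b_i: (-5/6)·1 + 11/6·1 = 1 ✓
b·c: 11/6·3/11 = 1/2 ✓; 2 stages ⇒ order 2.

2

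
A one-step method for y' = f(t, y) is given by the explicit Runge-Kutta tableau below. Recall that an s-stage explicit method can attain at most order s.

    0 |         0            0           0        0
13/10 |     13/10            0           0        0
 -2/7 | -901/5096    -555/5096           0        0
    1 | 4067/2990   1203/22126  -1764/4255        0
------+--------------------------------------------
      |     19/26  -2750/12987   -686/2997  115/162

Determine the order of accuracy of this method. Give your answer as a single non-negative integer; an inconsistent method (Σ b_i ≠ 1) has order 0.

4

b = (19/26, -2750/12987, -686/2997, 115/162)
c = (0, 13/10, -2/7, 1)
Ac = (0, 0, -111/784, 87/460)
Σ b_i: 19/26·1 + (-2750/12987)·1 + (-686/2997)·1 + 115/162·1 = 1 ✓
b·c: (-2750/12987)·13/10 + (-686/2997)·(-2/7) + 115/162·1 = 1/2 ✓
b·c²: (-2750/12987)·169/100 + (-686/2997)·4/49 + 115/162·1 = 1/3 ✓
b·Ac: (-686/2997)·(-111/784) + 115/162·87/460 = 1/6 ✓
b·c³: (-2750/12987)·2197/1000 + (-686/2997)·(-8/343) + 115/162·1 = 1/4 ✓
b·(c∘Ac): (-686/2997)·111/2744 + 115/162·87/460 = 1/8 ✓
b·Ac²: (-686/2997)·(-1443/7840) + 115/162·267/4600 = 1/12 ✓
b·A²c: 115/162·27/460 = 1/24 ✓; 4 stages ⇒ order 4.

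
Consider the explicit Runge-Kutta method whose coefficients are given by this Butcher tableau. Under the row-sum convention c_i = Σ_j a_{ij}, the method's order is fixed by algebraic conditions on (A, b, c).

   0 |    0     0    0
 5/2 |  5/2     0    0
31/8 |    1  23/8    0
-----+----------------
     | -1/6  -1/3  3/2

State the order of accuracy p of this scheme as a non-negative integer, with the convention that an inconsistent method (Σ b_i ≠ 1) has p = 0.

1

b = (-1/6, -1/3, 3/2)
c = (0, 5/2, 31/8)
Ac = (0, 0, 115/16)
Σ b_i: (-1/6)·1 + (-1/3)·1 + 3/2·1 = 1 ✓
b·c: (-1/3)·5/2 + 3/2·31/8 = 239/48 ≠ 1/2 ⇒ order 1.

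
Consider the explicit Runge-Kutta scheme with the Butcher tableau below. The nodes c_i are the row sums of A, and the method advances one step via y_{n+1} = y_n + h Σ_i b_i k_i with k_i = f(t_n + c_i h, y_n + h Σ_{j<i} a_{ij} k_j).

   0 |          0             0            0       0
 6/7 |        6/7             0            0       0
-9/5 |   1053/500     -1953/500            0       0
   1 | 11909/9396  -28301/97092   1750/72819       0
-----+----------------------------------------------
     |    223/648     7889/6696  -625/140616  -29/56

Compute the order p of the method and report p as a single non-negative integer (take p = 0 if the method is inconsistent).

b = (223/648, 7889/6696, -625/140616, -29/56)
c = (0, 6/7, -9/5, 1)
Ac = (0, 0, -837/250, -17/58)
Σ b_i: 223/648·1 + 7889/6696·1 + (-625/140616)·1 + (-29/56)·1 = 1 ✓
b·c: 7889/6696·6/7 + (-625/140616)·(-9/5) + (-29/56)·1 = 1/2 ✓
b·c²: 7889/6696·36/49 + (-625/140616)·81/25 + (-29/56)·1 = 1/3 ✓
b·Ac: (-625/140616)·(-837/250) + (-29/56)·(-17/58) = 1/6 ✓
b·c³: 7889/6696·216/343 + (-625/140616)·(-729/125) + (-29/56)·1 = 1/4 ✓
b·(c∘Ac): (-625/140616)·7533/1250 + (-29/56)·(-17/58) = 1/8 ✓
b·Ac²: (-625/140616)·(-2511/875) + (-29/56)·(-83/609) = 1/12 ✓
b·A²c: (-29/56)·(-7/87) = 1/24 ✓; 4 stages ⇒ order 4.

4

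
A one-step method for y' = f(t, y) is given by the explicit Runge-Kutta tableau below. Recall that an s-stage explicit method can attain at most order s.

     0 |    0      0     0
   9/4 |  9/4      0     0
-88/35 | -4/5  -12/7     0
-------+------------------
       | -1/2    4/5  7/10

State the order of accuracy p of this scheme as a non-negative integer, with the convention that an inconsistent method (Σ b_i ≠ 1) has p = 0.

b = (-1/2, 4/5, 7/10)
c = (0, 9/4, -88/35)
Ac = (0, 0, -27/7)
Σ b_i: (-1/2)·1 + 4/5·1 + 7/10·1 = 1 ✓
b·c: 4/5·9/4 + 7/10·(-88/35) = 1/25 ≠ 1/2 ⇒ order 1.

1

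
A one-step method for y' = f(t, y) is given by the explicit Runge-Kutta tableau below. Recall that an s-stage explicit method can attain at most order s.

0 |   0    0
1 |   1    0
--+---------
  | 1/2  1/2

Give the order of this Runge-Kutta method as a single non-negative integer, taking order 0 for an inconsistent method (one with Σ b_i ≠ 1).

2

b = (1/2, 1/2)
c = (0, 1)
Σ b_i: 1/2·1 + 1/2·1 = 1 ✓
b·c: 1/2·1 = 1/2 ✓; 2 stages ⇒ order 2.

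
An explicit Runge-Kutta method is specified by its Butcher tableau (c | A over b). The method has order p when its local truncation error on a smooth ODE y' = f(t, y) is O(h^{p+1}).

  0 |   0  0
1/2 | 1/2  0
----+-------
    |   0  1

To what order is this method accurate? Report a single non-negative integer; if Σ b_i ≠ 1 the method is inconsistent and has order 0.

b = (0, 1)
c = (0, 1/2)
Σ b_i: 1·1 = 1 ✓
b·c: 1·1/2 = 1/2 ✓; 2 stages ⇒ order 2.

2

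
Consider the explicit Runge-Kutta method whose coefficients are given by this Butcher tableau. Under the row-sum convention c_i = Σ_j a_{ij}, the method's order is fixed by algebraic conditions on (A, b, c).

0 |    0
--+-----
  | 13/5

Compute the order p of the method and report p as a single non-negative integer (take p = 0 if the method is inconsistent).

0

b = (13/5)
c = (0)
Σ b_i: 13/5·1 = 13/5 ≠ 1 ⇒ order 0.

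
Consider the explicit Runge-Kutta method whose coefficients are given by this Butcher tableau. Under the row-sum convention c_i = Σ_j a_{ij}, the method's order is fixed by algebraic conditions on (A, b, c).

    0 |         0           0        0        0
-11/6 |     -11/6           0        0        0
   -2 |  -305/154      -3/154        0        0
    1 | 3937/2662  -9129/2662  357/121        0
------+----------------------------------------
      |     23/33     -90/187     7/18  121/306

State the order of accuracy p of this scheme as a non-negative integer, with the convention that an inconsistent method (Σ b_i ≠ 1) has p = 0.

b = (23/33, -90/187, 7/18, 121/306)
c = (0, -11/6, -2, 1)
Ac = (0, 0, 1/28, 17/44)
Σ b_i: 23/33·1 + (-90/187)·1 + 7/18·1 + 121/306·1 = 1 ✓
b·c: (-90/187)·(-11/6) + 7/18·(-2) + 121/306·1 = 1/2 ✓
b·c²: (-90/187)·121/36 + 7/18·4 + 121/306·1 = 1/3 ✓
b·Ac: 7/18·1/28 + 121/306·17/44 = 1/6 ✓
b·c³: (-90/187)·(-1331/216) + 7/18·(-8) + 121/306·1 = 1/4 ✓
b·(c∘Ac): 7/18·(-1/14) + 121/306·17/44 = 1/8 ✓
b·Ac²: 7/18·(-11/168) + 121/306·799/2904 = 1/12 ✓
b·A²c: 121/306·51/484 = 1/24 ✓; 4 stages ⇒ order 4.

4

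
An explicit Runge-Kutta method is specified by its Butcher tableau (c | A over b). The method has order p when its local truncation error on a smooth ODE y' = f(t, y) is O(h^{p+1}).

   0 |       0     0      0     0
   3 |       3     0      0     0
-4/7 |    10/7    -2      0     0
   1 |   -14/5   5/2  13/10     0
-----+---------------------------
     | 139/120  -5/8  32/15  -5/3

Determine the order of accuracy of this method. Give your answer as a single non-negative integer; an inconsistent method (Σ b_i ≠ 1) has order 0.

1

b = (139/120, -5/8, 32/15, -5/3)
c = (0, 3, -4/7, 1)
Ac = (0, 0, -6, 473/70)
Σ b_i: 139/120·1 + (-5/8)·1 + 32/15·1 + (-5/3)·1 = 1 ✓
b·c: (-5/8)·3 + 32/15·(-4/7) + (-5/3)·1 = -1333/280 ≠ 1/2 ⇒ order 1.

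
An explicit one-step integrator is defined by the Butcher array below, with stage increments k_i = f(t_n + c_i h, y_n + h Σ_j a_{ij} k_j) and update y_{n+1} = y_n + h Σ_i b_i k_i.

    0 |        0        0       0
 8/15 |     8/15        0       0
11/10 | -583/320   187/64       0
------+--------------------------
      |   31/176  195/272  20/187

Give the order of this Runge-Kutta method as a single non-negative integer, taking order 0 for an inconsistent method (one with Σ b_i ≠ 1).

b = (31/176, 195/272, 20/187)
c = (0, 8/15, 11/10)
Ac = (0, 0, 187/120)
Σ b_i: 31/176·1 + 195/272·1 + 20/187·1 = 1 ✓
b·c: 195/272·8/15 + 20/187·11/10 = 1/2 ✓
b·c²: 195/272·64/225 + 20/187·121/100 = 1/3 ✓
b·Ac: 20/187·187/120 = 1/6 ✓; 3 stages ⇒ order 3.

3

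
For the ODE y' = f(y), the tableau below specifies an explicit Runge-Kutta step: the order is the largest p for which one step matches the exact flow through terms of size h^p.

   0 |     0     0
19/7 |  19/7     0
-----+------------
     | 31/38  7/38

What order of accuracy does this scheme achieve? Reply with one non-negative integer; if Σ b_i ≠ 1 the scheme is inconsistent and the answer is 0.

b = (31/38, 7/38)
c = (0, 19/7)
Σ b_i: 31/38·1 + 7/38·1 = 1 ✓
b·c: 7/38·19/7 = 1/2 ✓; 2 stages ⇒ order 2.

2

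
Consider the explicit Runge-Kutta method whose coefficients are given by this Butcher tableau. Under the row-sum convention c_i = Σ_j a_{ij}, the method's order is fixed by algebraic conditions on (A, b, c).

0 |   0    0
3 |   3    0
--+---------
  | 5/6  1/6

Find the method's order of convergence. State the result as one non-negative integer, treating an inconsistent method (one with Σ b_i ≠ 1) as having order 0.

2

b = (5/6, 1/6)
c = (0, 3)
Σ b_i: 5/6·1 + 1/6·1 = 1 ✓
b·c: 1/6·3 = 1/2 ✓; 2 stages ⇒ order 2.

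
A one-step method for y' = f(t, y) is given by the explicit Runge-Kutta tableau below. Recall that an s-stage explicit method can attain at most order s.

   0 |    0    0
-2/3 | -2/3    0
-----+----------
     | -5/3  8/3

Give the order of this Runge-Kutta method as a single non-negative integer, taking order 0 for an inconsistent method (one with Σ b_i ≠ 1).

1

b = (-5/3, 8/3)
c = (0, -2/3)
Σ b_i: (-5/3)·1 + 8/3·1 = 1 ✓
b·c: 8/3·(-2/3) = -16/9 ≠ 1/2 ⇒ order 1.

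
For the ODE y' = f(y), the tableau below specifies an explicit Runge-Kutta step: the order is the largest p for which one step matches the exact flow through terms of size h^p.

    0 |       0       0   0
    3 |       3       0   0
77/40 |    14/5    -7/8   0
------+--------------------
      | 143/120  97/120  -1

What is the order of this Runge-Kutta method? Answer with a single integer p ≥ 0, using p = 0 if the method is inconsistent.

b = (143/120, 97/120, -1)
c = (0, 3, 77/40)
Ac = (0, 0, -21/8)
Σ b_i: 143/120·1 + 97/120·1 + (-1)·1 = 1 ✓
b·c: 97/120·3 + (-1)·77/40 = 1/2 ✓
b·c²: 97/120·9 + (-1)·5929/1600 = 5711/1600 ≠ 1/3 ⇒ order 2.
b·Ac: (-1)·(-21/8) = 21/8 ≠ 1/6

2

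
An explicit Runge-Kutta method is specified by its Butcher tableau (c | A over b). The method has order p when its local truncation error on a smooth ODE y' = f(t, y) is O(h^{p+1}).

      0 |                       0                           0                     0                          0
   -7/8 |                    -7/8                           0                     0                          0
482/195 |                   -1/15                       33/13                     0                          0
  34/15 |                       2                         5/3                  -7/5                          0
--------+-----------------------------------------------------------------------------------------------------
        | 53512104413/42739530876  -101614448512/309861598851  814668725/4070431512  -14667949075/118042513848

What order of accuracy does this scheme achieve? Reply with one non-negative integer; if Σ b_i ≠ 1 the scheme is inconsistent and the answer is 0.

b = (53512104413/42739530876, -101614448512/309861598851, 814668725/4070431512, -14667949075/118042513848)
c = (0, -7/8, 482/195, 34/15)
Ac = (0, 0, -231/104, -12789/2600)
Σ b_i: 53512104413/42739530876·1 + (-101614448512/309861598851)·1 + 814668725/4070431512·1 + (-14667949075/118042513848)·1 = 1 ✓
b·c: (-101614448512/309861598851)·(-7/8) + 814668725/4070431512·482/195 + (-14667949075/118042513848)·34/15 = 1/2 ✓
b·c²: (-101614448512/309861598851)·49/64 + 814668725/4070431512·232324/38025 + (-14667949075/118042513848)·1156/225 = 1/3 ✓
b·Ac: 814668725/4070431512·(-231/104) + (-14667949075/118042513848)·(-12789/2600) = 1/6 ✓
b·c³: (-101614448512/309861598851)·(-343/512) + 814668725/4070431512·111980168/7414875 + (-14667949075/118042513848)·39304/3375 = 6412054370107/3571803651780 ≠ 1/4 ⇒ order 3.
b·(c∘Ac): 814668725/4070431512·(-18557/3380) + (-14667949075/118042513848)·(-72471/6500) = 833241533/2907451080 ≠ 1/8
b·Ac²: 814668725/4070431512·1617/832 + (-14667949075/118042513848)·(-88554277/12168000) = 51033452899321/39459926057760 ≠ 1/12
b·A²c: (-14667949075/118042513848)·1617/520 = -17375878135/44968576704 ≠ 1/24

3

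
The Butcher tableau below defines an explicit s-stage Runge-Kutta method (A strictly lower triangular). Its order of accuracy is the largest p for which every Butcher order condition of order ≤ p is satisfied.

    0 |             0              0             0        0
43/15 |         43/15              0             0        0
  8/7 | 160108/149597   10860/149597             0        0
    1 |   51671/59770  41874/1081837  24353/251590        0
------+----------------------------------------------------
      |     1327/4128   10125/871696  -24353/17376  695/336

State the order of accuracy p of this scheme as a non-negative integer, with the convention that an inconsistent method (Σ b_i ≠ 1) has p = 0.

4

b = (1327/4128, 10125/871696, -24353/17376, 695/336)
c = (0, 43/15, 8/7, 1)
Ac = (0, 0, 724/3479, 154/695)
Σ b_i: 1327/4128·1 + 10125/871696·1 + (-24353/17376)·1 + 695/336·1 = 1 ✓
b·c: 10125/871696·43/15 + (-24353/17376)·8/7 + 695/336·1 = 1/2 ✓
b·c²: 10125/871696·1849/225 + (-24353/17376)·64/49 + 695/336·1 = 1/3 ✓
b·Ac: (-24353/17376)·724/3479 + 695/336·154/695 = 1/6 ✓
b·c³: 10125/871696·79507/3375 + (-24353/17376)·512/343 + 695/336·1 = 1/4 ✓
b·(c∘Ac): (-24353/17376)·5792/24353 + 695/336·154/695 = 1/8 ✓
b·Ac²: (-24353/17376)·31132/52185 + 695/336·4634/10425 = 1/12 ✓
b·A²c: 695/336·14/695 = 1/24 ✓; 4 stages ⇒ order 4.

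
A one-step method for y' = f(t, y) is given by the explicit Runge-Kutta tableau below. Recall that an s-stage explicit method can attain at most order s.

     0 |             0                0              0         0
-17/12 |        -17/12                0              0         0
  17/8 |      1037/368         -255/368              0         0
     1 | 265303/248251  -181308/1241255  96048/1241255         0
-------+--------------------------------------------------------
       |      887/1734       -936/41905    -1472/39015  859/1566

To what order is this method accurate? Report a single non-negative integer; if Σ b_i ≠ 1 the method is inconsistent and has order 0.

b = (887/1734, -936/41905, -1472/39015, 859/1566)
c = (0, -17/12, 17/8, 1)
Ac = (0, 0, 1445/1472, 319/859)
Σ b_i: 887/1734·1 + (-936/41905)·1 + (-1472/39015)·1 + 859/1566·1 = 1 ✓
b·c: (-936/41905)·(-17/12) + (-1472/39015)·17/8 + 859/1566·1 = 1/2 ✓
b·c²: (-936/41905)·289/144 + (-1472/39015)·289/64 + 859/1566·1 = 1/3 ✓
b·Ac: (-1472/39015)·1445/1472 + 859/1566·319/859 = 1/6 ✓
b·c³: (-936/41905)·(-4913/1728) + (-1472/39015)·4913/512 + 859/1566·1 = 1/4 ✓
b·(c∘Ac): (-1472/39015)·24565/11776 + 859/1566·319/859 = 1/8 ✓
b·Ac²: (-1472/39015)·(-24565/17664) + 859/1566·145/2577 = 1/12 ✓
b·A²c: 859/1566·261/3436 = 1/24 ✓; 4 stages ⇒ order 4.

4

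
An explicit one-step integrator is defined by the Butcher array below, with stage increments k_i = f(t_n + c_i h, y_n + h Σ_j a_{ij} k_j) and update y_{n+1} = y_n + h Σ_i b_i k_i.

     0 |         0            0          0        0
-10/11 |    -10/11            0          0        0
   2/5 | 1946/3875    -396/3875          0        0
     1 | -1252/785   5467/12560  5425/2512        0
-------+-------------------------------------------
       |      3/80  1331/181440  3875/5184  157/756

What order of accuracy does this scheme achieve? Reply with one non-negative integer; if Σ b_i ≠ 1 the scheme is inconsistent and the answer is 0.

b = (3/80, 1331/181440, 3875/5184, 157/756)
c = (0, -10/11, 2/5, 1)
Ac = (0, 0, 72/775, 147/314)
Σ b_i: 3/80·1 + 1331/181440·1 + 3875/5184·1 + 157/756·1 = 1 ✓
b·c: 1331/181440·(-10/11) + 3875/5184·2/5 + 157/756·1 = 1/2 ✓
b·c²: 1331/181440·100/121 + 3875/5184·4/25 + 157/756·1 = 1/3 ✓
b·Ac: 3875/5184·72/775 + 157/756·147/314 = 1/6 ✓
b·c³: 1331/181440·(-1000/1331) + 3875/5184·8/125 + 157/756·1 = 1/4 ✓
b·(c∘Ac): 3875/5184·144/3875 + 157/756·147/314 = 1/8 ✓
b·Ac²: 3875/5184·(-144/1705) + 157/756·1218/1727 = 1/12 ✓
b·A²c: 157/756·63/314 = 1/24 ✓; 4 stages ⇒ order 4.

4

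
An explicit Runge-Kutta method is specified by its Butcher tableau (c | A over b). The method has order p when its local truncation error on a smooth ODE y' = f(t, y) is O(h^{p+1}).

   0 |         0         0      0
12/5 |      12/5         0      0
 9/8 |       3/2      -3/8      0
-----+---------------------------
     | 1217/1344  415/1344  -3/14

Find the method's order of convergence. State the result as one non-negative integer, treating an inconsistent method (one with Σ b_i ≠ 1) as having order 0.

2

b = (1217/1344, 415/1344, -3/14)
c = (0, 12/5, 9/8)
Ac = (0, 0, -9/10)
Σ b_i: 1217/1344·1 + 415/1344·1 + (-3/14)·1 = 1 ✓
b·c: 415/1344·12/5 + (-3/14)·9/8 = 1/2 ✓
b·c²: 415/1344·144/25 + (-3/14)·81/64 = 6753/4480 ≠ 1/3 ⇒ order 2.
b·Ac: (-3/14)·(-9/10) = 27/140 ≠ 1/6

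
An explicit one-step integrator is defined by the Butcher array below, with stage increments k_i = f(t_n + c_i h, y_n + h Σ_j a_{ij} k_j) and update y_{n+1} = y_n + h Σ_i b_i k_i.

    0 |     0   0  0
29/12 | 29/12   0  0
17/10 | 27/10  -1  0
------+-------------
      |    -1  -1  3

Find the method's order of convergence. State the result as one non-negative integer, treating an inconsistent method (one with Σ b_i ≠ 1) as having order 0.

1

b = (-1, -1, 3)
c = (0, 29/12, 17/10)
Ac = (0, 0, -29/12)
Σ b_i: (-1)·1 + (-1)·1 + 3·1 = 1 ✓
b·c: (-1)·29/12 + 3·17/10 = 161/60 ≠ 1/2 ⇒ order 1.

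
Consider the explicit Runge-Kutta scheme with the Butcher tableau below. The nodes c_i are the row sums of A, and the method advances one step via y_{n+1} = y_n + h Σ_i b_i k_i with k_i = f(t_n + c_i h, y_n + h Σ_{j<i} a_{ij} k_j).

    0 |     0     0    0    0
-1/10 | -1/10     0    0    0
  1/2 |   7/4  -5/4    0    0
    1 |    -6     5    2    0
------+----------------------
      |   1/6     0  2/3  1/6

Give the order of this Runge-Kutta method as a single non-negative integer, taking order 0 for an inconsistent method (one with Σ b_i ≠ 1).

4

b = (1/6, 0, 2/3, 1/6)
c = (0, -1/10, 1/2, 1)
Ac = (0, 0, 1/8, 1/2)
Σ b_i: 1/6·1 + 2/3·1 + 1/6·1 = 1 ✓
b·c: 2/3·1/2 + 1/6·1 = 1/2 ✓
b·c²: 2/3·1/4 + 1/6·1 = 1/3 ✓
b·Ac: 2/3·1/8 + 1/6·1/2 = 1/6 ✓
b·c³: 2/3·1/8 + 1/6·1 = 1/4 ✓
b·(c∘Ac): 2/3·1/16 + 1/6·1/2 = 1/8 ✓
b·Ac²: 2/3·(-1/80) + 1/6·11/20 = 1/12 ✓
b·A²c: 1/6·1/4 = 1/24 ✓; 4 stages ⇒ order 4.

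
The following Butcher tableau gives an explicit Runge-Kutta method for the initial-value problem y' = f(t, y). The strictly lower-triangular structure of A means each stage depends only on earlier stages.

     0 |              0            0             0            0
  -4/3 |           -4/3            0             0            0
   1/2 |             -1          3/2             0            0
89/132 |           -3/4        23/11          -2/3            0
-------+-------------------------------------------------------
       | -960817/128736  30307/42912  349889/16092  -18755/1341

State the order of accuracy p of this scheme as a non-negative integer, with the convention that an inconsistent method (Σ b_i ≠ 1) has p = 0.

3

b = (-960817/128736, 30307/42912, 349889/16092, -18755/1341)
c = (0, -4/3, 1/2, 89/132)
Ac = (0, 0, -2, -103/33)
Σ b_i: (-960817/128736)·1 + 30307/42912·1 + 349889/16092·1 + (-18755/1341)·1 = 1 ✓
b·c: 30307/42912·(-4/3) + 349889/16092·1/2 + (-18755/1341)·89/132 = 1/2 ✓
b·c²: 30307/42912·16/9 + 349889/16092·1/4 + (-18755/1341)·7921/17424 = 1/3 ✓
b·Ac: 349889/16092·(-2) + (-18755/1341)·(-103/33) = 1/6 ✓
b·c³: 30307/42912·(-64/27) + 349889/16092·1/8 + (-18755/1341)·704969/2299968 = -82664429/25489728 ≠ 1/4 ⇒ order 3.
b·(c∘Ac): 349889/16092·(-1) + (-18755/1341)·(-9167/4356) = 185609/24138 ≠ 1/8
b·Ac²: 349889/16092·8/3 + (-18755/1341)·703/198 = 200941/24138 ≠ 1/12
b·A²c: (-18755/1341)·4/3 = -75020/4023 ≠ 1/24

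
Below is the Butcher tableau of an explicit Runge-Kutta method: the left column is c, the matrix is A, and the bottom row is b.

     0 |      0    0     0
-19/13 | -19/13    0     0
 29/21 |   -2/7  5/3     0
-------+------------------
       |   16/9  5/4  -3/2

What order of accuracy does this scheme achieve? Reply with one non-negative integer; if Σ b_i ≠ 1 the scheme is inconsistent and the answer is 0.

b = (16/9, 5/4, -3/2)
c = (0, -19/13, 29/21)
Ac = (0, 0, -95/39)
Σ b_i: 16/9·1 + 5/4·1 + (-3/2)·1 = 55/36 ≠ 1 ⇒ order 0.

0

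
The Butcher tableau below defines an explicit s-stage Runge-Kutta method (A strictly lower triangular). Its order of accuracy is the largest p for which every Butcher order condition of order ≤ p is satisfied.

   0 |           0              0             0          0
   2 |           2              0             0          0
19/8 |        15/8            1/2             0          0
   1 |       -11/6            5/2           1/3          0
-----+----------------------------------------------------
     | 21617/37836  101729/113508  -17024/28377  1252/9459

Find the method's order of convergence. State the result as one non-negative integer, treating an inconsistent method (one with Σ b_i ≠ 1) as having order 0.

b = (21617/37836, 101729/113508, -17024/28377, 1252/9459)
c = (0, 2, 19/8, 1)
Ac = (0, 0, 1, 139/24)
Σ b_i: 21617/37836·1 + 101729/113508·1 + (-17024/28377)·1 + 1252/9459·1 = 1 ✓
b·c: 101729/113508·2 + (-17024/28377)·19/8 + 1252/9459·1 = 1/2 ✓
b·c²: 101729/113508·4 + (-17024/28377)·361/64 + 1252/9459·1 = 1/3 ✓
b·Ac: (-17024/28377)·1 + 1252/9459·139/24 = 1/6 ✓
b·c³: 101729/113508·8 + (-17024/28377)·6859/512 + 1252/9459·1 = -27797/37836 ≠ 1/4 ⇒ order 3.
b·(c∘Ac): (-17024/28377)·19/8 + 1252/9459·139/24 = -37357/56754 ≠ 1/8
b·Ac²: (-17024/28377)·2 + 1252/9459·2281/192 = 56395/151344 ≠ 1/12
b·A²c: 1252/9459·1/3 = 1252/28377 ≠ 1/24

3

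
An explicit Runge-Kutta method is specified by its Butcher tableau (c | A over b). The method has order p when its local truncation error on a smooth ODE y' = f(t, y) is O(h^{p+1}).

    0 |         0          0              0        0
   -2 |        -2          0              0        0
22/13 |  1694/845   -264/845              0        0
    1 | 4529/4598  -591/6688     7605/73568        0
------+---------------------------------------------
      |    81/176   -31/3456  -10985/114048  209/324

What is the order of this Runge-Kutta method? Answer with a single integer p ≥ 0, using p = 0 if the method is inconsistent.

4

b = (81/176, -31/3456, -10985/114048, 209/324)
c = (0, -2, 22/13, 1)
Ac = (0, 0, 528/845, 147/418)
Σ b_i: 81/176·1 + (-31/3456)·1 + (-10985/114048)·1 + 209/324·1 = 1 ✓
b·c: (-31/3456)·(-2) + (-10985/114048)·22/13 + 209/324·1 = 1/2 ✓
b·c²: (-31/3456)·4 + (-10985/114048)·484/169 + 209/324·1 = 1/3 ✓
b·Ac: (-10985/114048)·528/845 + 209/324·147/418 = 1/6 ✓
b·c³: (-31/3456)·(-8) + (-10985/114048)·10648/2197 + 209/324·1 = 1/4 ✓
b·(c∘Ac): (-10985/114048)·11616/10985 + 209/324·147/418 = 1/8 ✓
b·Ac²: (-10985/114048)·(-1056/845) + 209/324·(-12/209) = 1/12 ✓
b·A²c: 209/324·27/418 = 1/24 ✓; 4 stages ⇒ order 4.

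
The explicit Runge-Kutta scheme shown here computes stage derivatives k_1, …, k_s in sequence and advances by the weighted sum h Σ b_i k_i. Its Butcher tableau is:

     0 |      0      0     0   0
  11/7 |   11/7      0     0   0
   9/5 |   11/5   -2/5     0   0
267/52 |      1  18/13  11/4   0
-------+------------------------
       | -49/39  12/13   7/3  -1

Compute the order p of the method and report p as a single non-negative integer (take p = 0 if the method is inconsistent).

1

b = (-49/39, 12/13, 7/3, -1)
c = (0, 11/7, 9/5, 267/52)
Ac = (0, 0, -22/35, 12969/1820)
Σ b_i: (-49/39)·1 + 12/13·1 + 7/3·1 + (-1)·1 = 1 ✓
b·c: 12/13·11/7 + 7/3·9/5 + (-1)·267/52 = 939/1820 ≠ 1/2 ⇒ order 1.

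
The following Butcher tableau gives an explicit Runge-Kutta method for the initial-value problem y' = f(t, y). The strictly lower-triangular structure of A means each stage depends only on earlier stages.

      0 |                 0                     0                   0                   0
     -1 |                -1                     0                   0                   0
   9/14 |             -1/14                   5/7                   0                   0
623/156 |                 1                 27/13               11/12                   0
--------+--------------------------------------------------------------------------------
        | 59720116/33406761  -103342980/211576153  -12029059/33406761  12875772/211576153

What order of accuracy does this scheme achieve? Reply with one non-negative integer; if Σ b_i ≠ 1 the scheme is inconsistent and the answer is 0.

3

b = (59720116/33406761, -103342980/211576153, -12029059/33406761, 12875772/211576153)
c = (0, -1, 9/14, 623/156)
Ac = (0, 0, -5/7, -1083/728)
Σ b_i: 59720116/33406761·1 + (-103342980/211576153)·1 + (-12029059/33406761)·1 + 12875772/211576153·1 = 1 ✓
b·c: (-103342980/211576153)·(-1) + (-12029059/33406761)·9/14 + 12875772/211576153·623/156 = 1/2 ✓
b·c²: (-103342980/211576153)·1 + (-12029059/33406761)·81/196 + 12875772/211576153·388129/24336 = 1/3 ✓
b·Ac: (-12029059/33406761)·(-5/7) + 12875772/211576153·(-1083/728) = 1/6 ✓
b·c³: (-103342980/211576153)·(-1) + (-12029059/33406761)·729/2744 + 12875772/211576153·241804367/3796416 = 622920779837/145920732048 ≠ 1/4 ⇒ order 3.
b·(c∘Ac): (-12029059/33406761)·(-45/98) + 12875772/211576153·(-32129/5408) = -17479017/89084696 ≠ 1/8
b·Ac²: (-12029059/33406761)·5/7 + 12875772/211576153·25029/10192 = -1914989969/17772396852 ≠ 1/12
b·A²c: 12875772/211576153·(-55/84) = -8430565/211576153 ≠ 1/24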